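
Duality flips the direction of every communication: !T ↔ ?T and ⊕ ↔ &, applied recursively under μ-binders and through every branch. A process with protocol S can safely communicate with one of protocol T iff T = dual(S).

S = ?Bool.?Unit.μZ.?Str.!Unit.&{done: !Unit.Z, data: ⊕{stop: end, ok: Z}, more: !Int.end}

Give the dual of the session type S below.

?Bool → !Bool
  ?Unit → !Unit
    μZ → μZ  (binder kept)
      ?Str → !Str
        !Unit → ?Unit
          &{done,data,more} → ⊕{done,data,more}  (offer→select)
            • done:
              !Unit → ?Unit
                Z self-dual
            • data:
              ⊕{stop,ok} → &{stop,ok}  (⊕→&)
                • stop:
                  end self-dual
                • ok:
                  Z self-dual
            • more:
              !Int → ?Int
                end self-dual

!Bool.!Unit.μZ.!Str.?Unit.⊕{done: ?Unit.Z, data: &{stop: end, ok: Z}, more: ?Int.end}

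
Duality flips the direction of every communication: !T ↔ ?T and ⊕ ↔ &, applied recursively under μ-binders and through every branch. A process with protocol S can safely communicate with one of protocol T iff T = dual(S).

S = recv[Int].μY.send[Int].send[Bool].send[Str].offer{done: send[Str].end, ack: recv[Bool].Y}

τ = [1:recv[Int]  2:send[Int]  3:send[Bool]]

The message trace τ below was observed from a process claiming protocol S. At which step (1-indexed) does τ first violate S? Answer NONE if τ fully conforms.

NONE

[1] recv[Int]  ✓  residual = μY.…
[2] send[Int]  ✓  residual = send[Bool].send[Str].offer{done: send[Str].end, ack: recv[Bool].μY.…}
[3] send[Bool]  ✓  residual = send[Str].offer{done: send[Str].end, ack: recv[Bool].μY.…}
τ conforms to S (length 3)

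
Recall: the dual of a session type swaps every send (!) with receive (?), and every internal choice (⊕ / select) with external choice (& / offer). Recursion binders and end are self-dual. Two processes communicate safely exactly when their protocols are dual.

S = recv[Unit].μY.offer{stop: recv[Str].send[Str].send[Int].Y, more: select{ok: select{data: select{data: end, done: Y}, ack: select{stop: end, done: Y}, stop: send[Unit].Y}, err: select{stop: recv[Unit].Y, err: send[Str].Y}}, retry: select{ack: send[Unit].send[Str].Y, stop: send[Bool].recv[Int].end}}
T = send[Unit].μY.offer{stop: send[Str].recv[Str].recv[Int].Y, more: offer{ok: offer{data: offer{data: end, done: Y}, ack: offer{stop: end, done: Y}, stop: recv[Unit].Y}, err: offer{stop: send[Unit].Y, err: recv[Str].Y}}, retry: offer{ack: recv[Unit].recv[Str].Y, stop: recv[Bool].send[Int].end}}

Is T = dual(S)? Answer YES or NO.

NO

recv[Unit] ‖ send[Unit]  ok
  μY ‖ μY  ok (binder kept)
    offer{stop,more,retry} ‖ offer{stop,more,retry}  ✗ choice polarity not flipped — not dual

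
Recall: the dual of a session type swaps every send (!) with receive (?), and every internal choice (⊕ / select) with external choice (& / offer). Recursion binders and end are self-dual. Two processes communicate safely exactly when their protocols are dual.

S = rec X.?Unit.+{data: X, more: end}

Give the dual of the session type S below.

rec X ↦ rec X  (μ self-dual)
  ?Unit ↦ !Unit
    +{data,more} ↦ &{data,more}  (internal→external)
      [data]
        dual(X) = X
      [more]
        dual(end) = end

rec X.!Unit.&{data: X, more: end}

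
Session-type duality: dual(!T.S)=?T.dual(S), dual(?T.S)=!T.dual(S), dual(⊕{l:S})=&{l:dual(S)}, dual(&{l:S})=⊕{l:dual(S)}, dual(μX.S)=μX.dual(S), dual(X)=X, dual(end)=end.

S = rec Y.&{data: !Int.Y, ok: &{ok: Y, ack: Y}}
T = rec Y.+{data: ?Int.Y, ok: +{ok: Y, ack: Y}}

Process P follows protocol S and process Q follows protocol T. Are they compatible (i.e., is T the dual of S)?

rec Y vs rec Y  match (μ self-dual)
  &{data,ok} vs +{data,ok}  match labels match
    [data]
      !Int vs ?Int  match
        Y vs Y  match
    [ok]
      &{ok,ack} vs +{ok,ack}  match labels match
        [ok]
          Y vs Y  match
        [ack]
          Y vs Y  match

YES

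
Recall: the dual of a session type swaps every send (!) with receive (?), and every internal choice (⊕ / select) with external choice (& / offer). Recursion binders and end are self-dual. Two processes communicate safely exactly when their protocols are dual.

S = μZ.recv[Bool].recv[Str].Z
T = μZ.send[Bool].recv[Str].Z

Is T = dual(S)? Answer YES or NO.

μZ | μZ  ✓ (rec unchanged)
  recv[Bool] | send[Bool]  ✓
    recv[Str] | recv[Str]  ✗ same direction on both sides — not dual

NO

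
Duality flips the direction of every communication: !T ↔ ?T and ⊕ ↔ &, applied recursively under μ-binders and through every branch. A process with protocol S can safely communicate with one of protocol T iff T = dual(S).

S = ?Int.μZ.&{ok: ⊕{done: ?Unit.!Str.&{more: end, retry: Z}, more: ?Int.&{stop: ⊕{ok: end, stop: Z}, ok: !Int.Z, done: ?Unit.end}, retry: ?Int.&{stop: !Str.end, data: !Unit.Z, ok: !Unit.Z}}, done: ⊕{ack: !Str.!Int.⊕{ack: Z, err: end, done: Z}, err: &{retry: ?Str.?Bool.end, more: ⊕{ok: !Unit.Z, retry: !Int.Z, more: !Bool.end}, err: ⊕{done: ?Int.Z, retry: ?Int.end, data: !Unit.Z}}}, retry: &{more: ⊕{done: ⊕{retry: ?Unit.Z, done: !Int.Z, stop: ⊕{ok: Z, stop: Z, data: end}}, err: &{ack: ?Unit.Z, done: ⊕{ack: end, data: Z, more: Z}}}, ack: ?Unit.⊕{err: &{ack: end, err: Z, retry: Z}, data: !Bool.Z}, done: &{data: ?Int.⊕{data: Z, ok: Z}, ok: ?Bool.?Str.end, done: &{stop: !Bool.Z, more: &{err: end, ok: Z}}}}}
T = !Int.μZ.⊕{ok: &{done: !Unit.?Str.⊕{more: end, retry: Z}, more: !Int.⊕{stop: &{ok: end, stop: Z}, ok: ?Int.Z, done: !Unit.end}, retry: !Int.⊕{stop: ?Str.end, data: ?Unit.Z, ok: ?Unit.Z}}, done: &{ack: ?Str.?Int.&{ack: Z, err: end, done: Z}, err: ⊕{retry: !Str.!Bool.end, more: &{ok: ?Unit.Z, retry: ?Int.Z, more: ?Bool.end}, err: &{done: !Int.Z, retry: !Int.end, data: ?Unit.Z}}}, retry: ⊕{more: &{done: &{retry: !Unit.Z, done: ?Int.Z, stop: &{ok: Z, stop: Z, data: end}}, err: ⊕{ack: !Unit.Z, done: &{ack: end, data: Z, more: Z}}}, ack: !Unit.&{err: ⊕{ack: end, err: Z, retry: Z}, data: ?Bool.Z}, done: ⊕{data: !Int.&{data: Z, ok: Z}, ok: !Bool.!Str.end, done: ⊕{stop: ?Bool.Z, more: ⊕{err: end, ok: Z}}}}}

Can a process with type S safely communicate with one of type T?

YES

?Int | !Int  ok
  μZ | μZ  ok (μ self-dual)
    &{ok,done,retry} | ⊕{ok,done,retry}  ok labels match
      • ok:
        ⊕{done,more,retry} | &{done,more,retry}  ok labels match
          • done:
            ?Unit | !Unit  ok
              !Str | ?Str  ok
                &{more,retry} | ⊕{more,retry}  ok labels match
                  • more:
                    end | end  ok
                  • retry:
                    Z | Z  ok
          • more:
            ?Int | !Int  ok
              &{stop,ok,done} | ⊕{stop,ok,done}  ok labels match
                • stop:
                  ⊕{ok,stop} | &{ok,stop}  ok labels match
                    • ok:
                      end | end  ok
                    • stop:
                      Z | Z  ok
                • ok:
                  !Int | ?Int  ok
                    Z | Z  ok
                • done:
                  ?Unit | !Unit  ok
                    end | end  ok
          • retry:
            ?Int | !Int  ok
              &{stop,data,ok} | ⊕{stop,data,ok}  ok labels match
                • stop:
                  !Str | ?Str  ok
                    end | end  ok
                • data:
                  !Unit | ?Unit  ok
                    Z | Z  ok
                • ok:
                  !Unit | ?Unit  ok
                    Z | Z  ok
      • done:
        ⊕{ack,err} | &{ack,err}  ok labels match
          • ack:
            !Str | ?Str  ok
              !Int | ?Int  ok
                ⊕{ack,err,done} | &{ack,err,done}  ok labels match
                  • ack:
                    Z | Z  ok
                  • err:
                    end | end  ok
                  • done:
                    Z | Z  ok
          • err:
            &{retry,more,err} | ⊕{retry,more,err}  ok labels match
              • retry:
                ?Str | !Str  ok
                  ?Bool | !Bool  ok
                    end | end  ok
              • more:
                ⊕{ok,retry,more} | &{ok,retry,more}  ok labels match
                  • ok:
                    !Unit | ?Unit  ok
                      Z | Z  ok
                  • retry:
                    !Int | ?Int  ok
                      Z | Z  ok
                  • more:
                    !Bool | ?Bool  ok
                      end | end  ok
              • err:
                ⊕{done,retry,data} | &{done,retry,data}  ok labels match
                  • done:
                    ?Int | !Int  ok
                      Z | Z  ok
                  • retry:
                    ?Int | !Int  ok
                      end | end  ok
                  • data:
                    !Unit | ?Unit  ok
                      Z | Z  ok
      • retry:
        &{more,ack,done} | ⊕{more,ack,done}  ok labels match
          • more:
            ⊕{done,err} | &{done,err}  ok labels match
              • done:
                ⊕{retry,done,stop} | &{retry,done,stop}  ok labels match
                  • retry:
                    ?Unit | !Unit  ok
                      Z | Z  ok
                  • done:
                    !Int | ?Int  ok
                      Z | Z  ok
                  • stop:
                    ⊕{ok,stop,data} | &{ok,stop,data}  ok labels match
                      • ok:
                        Z | Z  ok
                      • stop:
                        Z | Z  ok
                      • data:
                        end | end  ok
              • err:
                &{ack,done} | ⊕{ack,done}  ok labels match
                  • ack:
                    ?Unit | !Unit  ok
                      Z | Z  ok
                  • done:
                    ⊕{ack,data,more} | &{ack,data,more}  ok labels match
                      • ack:
                        end | end  ok
                      • data:
                        Z | Z  ok
                      • more:
                        Z | Z  ok
          • ack:
            ?Unit | !Unit  ok
              ⊕{err,data} | &{err,data}  ok labels match
                • err:
                  &{ack,err,retry} | ⊕{ack,err,retry}  ok labels match
                    • ack:
                      end | end  ok
                    • err:
                      Z | Z  ok
                    • retry:
                      Z | Z  ok
                • data:
                  !Bool | ?Bool  ok
                    Z | Z  ok
          • done:
            &{data,ok,done} | ⊕{data,ok,done}  ok labels match
              • data:
                ?Int | !Int  ok
                  ⊕{data,ok} | &{data,ok}  ok labels match
                    • data:
                      Z | Z  ok
                    • ok:
                      Z | Z  ok
              • ok:
                ?Bool | !Bool  ok
                  ?Str | !Str  ok
                    end | end  ok
              • done:
                &{stop,more} | ⊕{stop,more}  ok labels match
                  • stop:
                    !Bool | ?Bool  ok
                      Z | Z  ok
                  • more:
                    &{err,ok} | ⊕{err,ok}  ok labels match
                      • err:
                        end | end  ok
                      • ok:
                        Z | Z  ok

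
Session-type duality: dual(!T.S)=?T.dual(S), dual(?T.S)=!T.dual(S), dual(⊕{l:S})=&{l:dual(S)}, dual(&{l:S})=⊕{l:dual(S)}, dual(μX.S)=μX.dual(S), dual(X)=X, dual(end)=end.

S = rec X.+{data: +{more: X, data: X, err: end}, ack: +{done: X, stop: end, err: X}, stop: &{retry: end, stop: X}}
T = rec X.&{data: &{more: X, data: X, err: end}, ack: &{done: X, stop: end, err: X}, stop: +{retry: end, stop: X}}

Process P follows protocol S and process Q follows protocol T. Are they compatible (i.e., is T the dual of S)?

rec X vs rec X  match (binder kept)
  +{data,ack,stop} vs &{data,ack,stop}  match labels match
    case data:
      +{more,data,err} vs &{more,data,err}  match labels match
        case more:
          X vs X  match
        case data:
          X vs X  match
        case err:
          end vs end  match
    case ack:
      +{done,stop,err} vs &{done,stop,err}  match labels match
        case done:
          X vs X  match
        case stop:
          end vs end  match
        case err:
          X vs X  match
    case stop:
      &{retry,stop} vs +{retry,stop}  match labels match
        case retry:
          end vs end  match
        case stop:
          X vs X  match

YES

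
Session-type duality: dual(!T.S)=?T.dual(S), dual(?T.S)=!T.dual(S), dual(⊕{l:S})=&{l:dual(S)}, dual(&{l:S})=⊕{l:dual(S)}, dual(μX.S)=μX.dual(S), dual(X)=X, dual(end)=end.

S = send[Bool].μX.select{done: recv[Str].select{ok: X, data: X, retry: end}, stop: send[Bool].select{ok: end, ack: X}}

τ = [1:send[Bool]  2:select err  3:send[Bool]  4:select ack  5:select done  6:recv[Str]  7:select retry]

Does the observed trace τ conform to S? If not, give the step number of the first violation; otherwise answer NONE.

[1] send[Bool]  match  cont: μX.…
[2] got select err, protocol expects select done or select stop  ✗

2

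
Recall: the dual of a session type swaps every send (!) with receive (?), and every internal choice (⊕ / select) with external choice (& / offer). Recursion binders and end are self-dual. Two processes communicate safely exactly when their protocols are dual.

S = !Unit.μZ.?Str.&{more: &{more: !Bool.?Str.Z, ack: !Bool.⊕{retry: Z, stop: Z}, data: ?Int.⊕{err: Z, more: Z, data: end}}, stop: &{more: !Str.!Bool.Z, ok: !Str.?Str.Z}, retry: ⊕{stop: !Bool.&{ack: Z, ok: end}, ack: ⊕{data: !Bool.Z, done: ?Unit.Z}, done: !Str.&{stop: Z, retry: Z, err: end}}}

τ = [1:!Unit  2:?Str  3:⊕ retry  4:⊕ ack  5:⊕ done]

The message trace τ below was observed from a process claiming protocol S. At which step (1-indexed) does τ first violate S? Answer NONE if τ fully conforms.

step 1: !Unit  ok  state: μZ.…
step 2: ?Str  ok  state: &{more: &{more: !Bool.?Str.μZ.…, ack: !Bool.⊕{retry: μZ.…, stop: μZ.…}, data: ?Int.⊕{err: μZ.…, more: μZ.…, data: end}}, stop: &{more: !Str.!Bool.μZ.…, ok: !Str.?Str.μZ.…}, retry: ⊕{stop: !Bool.&{ack: μZ.…, ok: end}, ack: ⊕{data: !Bool.μZ.…, done: ?Unit.μZ.…}, done: !Str.&{stop: μZ.…, retry: μZ.…, err: end}}}
step 3: got ⊕ retry, protocol expects & more or & stop or & retry  ✗

3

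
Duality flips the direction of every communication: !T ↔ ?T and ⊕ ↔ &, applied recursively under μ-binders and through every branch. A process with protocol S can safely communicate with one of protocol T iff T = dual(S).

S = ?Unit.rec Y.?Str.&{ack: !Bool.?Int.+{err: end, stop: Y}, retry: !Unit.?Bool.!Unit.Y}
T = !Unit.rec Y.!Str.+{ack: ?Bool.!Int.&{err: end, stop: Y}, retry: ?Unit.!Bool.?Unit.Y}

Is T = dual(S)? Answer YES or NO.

?Unit ‖ !Unit  match
  rec Y ‖ rec Y  match (rec unchanged)
    ?Str ‖ !Str  match
      &{ack,retry} ‖ +{ack,retry}  match labels match
        [ack]
          !Bool ‖ ?Bool  match
            ?Int ‖ !Int  match
              +{err,stop} ‖ &{err,stop}  match labels match
                [err]
                  end ‖ end  match
                [stop]
                  Y ‖ Y  match
        [retry]
          !Unit ‖ ?Unit  match
            ?Bool ‖ !Bool  match
              !Unit ‖ ?Unit  match
                Y ‖ Y  match

YES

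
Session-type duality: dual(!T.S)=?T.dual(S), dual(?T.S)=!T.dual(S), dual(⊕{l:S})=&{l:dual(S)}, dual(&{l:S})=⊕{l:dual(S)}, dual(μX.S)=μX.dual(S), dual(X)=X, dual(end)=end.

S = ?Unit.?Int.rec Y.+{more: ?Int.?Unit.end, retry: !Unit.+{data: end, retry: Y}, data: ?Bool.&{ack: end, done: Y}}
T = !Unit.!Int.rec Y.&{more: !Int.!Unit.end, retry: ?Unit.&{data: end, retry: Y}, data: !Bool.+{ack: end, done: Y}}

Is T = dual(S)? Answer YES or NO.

?Unit vs !Unit  match
  ?Int vs !Int  match
    rec Y vs rec Y  match (binder kept)
      +{more,retry,data} vs &{more,retry,data}  match same labels
        [more]
          ?Int vs !Int  match
            ?Unit vs !Unit  match
              end vs end  match
        [retry]
          !Unit vs ?Unit  match
            +{data,retry} vs &{data,retry}  match same labels
              [data]
                end vs end  match
              [retry]
                Y vs Y  match
        [data]
          ?Bool vs !Bool  match
            &{ack,done} vs +{ack,done}  match same labels
              [ack]
                end vs end  match
              [done]
                Y vs Y  match

YES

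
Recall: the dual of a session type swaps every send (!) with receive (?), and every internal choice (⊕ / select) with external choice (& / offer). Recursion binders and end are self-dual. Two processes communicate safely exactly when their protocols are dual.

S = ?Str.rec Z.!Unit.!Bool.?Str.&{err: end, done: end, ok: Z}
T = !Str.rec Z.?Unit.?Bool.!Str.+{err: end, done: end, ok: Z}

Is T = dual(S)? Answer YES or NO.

YES

?Str vs !Str  ✓
  rec Z vs rec Z  ✓ (binder kept)
    !Unit vs ?Unit  ✓
      !Bool vs ?Bool  ✓
        ?Str vs !Str  ✓
          &{err,done,ok} vs +{err,done,ok}  ✓ same labels
            • err:
              end vs end  ✓
            • done:
              end vs end  ✓
            • ok:
              Z vs Z  ✓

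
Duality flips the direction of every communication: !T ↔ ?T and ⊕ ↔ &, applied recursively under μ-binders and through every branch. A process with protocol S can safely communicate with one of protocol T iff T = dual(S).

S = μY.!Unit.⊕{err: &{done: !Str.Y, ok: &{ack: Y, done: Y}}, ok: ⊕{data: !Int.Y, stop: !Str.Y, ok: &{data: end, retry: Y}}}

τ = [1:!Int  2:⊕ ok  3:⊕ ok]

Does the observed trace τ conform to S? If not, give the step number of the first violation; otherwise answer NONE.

[1] got !Int, protocol expects !Unit  ✗

1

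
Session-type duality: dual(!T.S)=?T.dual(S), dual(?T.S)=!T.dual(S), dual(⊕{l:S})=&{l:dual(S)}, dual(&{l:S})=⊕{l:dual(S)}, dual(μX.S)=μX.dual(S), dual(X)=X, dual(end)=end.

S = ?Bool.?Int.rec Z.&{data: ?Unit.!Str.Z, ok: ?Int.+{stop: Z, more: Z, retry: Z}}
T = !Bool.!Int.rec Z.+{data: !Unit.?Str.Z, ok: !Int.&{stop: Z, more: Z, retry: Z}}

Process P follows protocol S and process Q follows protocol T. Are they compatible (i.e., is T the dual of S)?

?Bool | !Bool  match
  ?Int | !Int  match
    rec Z | rec Z  match (rec unchanged)
      &{data,ok} | +{data,ok}  match labels match
        [data]
          ?Unit | !Unit  match
            !Str | ?Str  match
              Z | Z  match
        [ok]
          ?Int | !Int  match
            +{stop,more,retry} | &{stop,more,retry}  match labels match
              [stop]
                Z | Z  match
              [more]
                Z | Z  match
              [retry]
                Z | Z  match

YES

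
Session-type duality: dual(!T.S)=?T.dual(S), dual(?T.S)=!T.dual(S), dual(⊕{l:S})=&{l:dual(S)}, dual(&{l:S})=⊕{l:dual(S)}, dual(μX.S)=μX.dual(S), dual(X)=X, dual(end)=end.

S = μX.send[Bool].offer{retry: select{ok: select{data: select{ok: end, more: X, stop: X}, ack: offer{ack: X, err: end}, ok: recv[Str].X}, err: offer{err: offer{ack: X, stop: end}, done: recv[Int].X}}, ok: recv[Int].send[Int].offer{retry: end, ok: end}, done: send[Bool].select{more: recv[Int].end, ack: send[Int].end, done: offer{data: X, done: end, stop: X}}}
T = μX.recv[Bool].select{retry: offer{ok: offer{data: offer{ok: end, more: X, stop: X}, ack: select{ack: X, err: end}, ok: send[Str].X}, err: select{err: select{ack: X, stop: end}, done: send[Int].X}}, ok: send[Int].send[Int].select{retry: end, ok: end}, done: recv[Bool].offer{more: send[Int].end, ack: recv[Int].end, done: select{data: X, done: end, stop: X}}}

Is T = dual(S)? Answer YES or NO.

NO

μX ‖ μX  match (binder kept)
  send[Bool] ‖ recv[Bool]  match
    offer{retry,ok,done} ‖ select{retry,ok,done}  match label sets agree
      [retry]
        select{ok,err} ‖ offer{ok,err}  match label sets agree
          [ok]
            select{data,ack,ok} ‖ offer{data,ack,ok}  match label sets agree
              [data]
                select{ok,more,stop} ‖ offer{ok,more,stop}  match label sets agree
                  [ok]
                    end ‖ end  match
                  [more]
                    X ‖ X  match
                  [stop]
                    X ‖ X  match
              [ack]
                offer{ack,err} ‖ select{ack,err}  match label sets agree
                  [ack]
                    X ‖ X  match
                  [err]
                    end ‖ end  match
              [ok]
                recv[Str] ‖ send[Str]  match
                  X ‖ X  match
          [err]
            offer{err,done} ‖ select{err,done}  match label sets agree
              [err]
                offer{ack,stop} ‖ select{ack,stop}  match label sets agree
                  [ack]
                    X ‖ X  match
                  [stop]
                    end ‖ end  match
              [done]
                recv[Int] ‖ send[Int]  match
                  X ‖ X  match
      [ok]
        recv[Int] ‖ send[Int]  match
          send[Int] ‖ send[Int]  ✗ same direction on both sides — not dual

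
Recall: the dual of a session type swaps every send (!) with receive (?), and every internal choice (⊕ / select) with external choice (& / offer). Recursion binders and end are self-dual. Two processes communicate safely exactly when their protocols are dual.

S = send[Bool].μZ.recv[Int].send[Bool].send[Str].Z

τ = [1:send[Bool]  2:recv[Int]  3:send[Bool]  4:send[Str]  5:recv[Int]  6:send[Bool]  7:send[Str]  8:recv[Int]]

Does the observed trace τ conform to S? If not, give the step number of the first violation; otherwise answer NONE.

[1] send[Bool]  match  now at μZ.…
[2] recv[Int]  match  now at send[Bool].send[Str].μZ.…
[3] send[Bool]  match  now at send[Str].μZ.…
[4] send[Str]  match  now at μZ.…
[5] recv[Int]  match  now at send[Bool].send[Str].μZ.…
[6] send[Bool]  match  now at send[Str].μZ.…
[7] send[Str]  match  now at μZ.…
[8] recv[Int]  match  now at send[Bool].send[Str].μZ.…
all 8 steps conform

NONE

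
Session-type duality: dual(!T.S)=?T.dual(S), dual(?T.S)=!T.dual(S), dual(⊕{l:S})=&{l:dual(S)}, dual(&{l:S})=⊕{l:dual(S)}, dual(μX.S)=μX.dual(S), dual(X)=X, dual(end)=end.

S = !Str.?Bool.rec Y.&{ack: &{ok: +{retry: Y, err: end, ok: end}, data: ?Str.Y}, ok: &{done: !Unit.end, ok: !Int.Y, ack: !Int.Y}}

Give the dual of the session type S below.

?Str.!Bool.rec Y.+{ack: +{ok: &{retry: Y, err: end, ok: end}, data: !Str.Y}, ok: +{done: ?Unit.end, ok: ?Int.Y, ack: ?Int.Y}}

!Str ↦ ?Str
  ?Bool ↦ !Bool
    rec Y ↦ rec Y  (μ self-dual)
      &{ack,ok} ↦ +{ack,ok}  (&→⊕)
        [ack]
          &{ok,data} ↦ +{ok,data}  (&→⊕)
            [ok]
              +{retry,err,ok} ↦ &{retry,err,ok}  (⊕→&)
                [retry]
                  dual(Y) = Y
                [err]
                  dual(end) = end
                [ok]
                  dual(end) = end
            [data]
              ?Str ↦ !Str
                dual(Y) = Y
        [ok]
          &{done,ok,ack} ↦ +{done,ok,ack}  (&→⊕)
            [done]
              !Unit ↦ ?Unit
                dual(end) = end
            [ok]
              !Int ↦ ?Int
                dual(Y) = Y
            [ack]
              !Int ↦ ?Int
                dual(Y) = Y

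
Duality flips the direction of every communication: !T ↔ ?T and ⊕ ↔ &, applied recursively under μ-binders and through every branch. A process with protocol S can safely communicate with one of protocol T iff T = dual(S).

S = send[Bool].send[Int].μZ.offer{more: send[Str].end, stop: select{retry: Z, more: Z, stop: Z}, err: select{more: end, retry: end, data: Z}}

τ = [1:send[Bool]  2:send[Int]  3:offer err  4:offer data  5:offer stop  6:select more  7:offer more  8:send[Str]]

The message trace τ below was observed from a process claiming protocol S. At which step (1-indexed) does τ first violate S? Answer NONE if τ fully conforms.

4

[1] send[Bool]  ok  residual = send[Int].μZ.…
[2] send[Int]  ok  residual = μZ.…
[3] offer err  ok  residual = select{more: end, retry: end, data: μZ.…}
[4] got offer data, protocol expects select more or select retry or select data  ✗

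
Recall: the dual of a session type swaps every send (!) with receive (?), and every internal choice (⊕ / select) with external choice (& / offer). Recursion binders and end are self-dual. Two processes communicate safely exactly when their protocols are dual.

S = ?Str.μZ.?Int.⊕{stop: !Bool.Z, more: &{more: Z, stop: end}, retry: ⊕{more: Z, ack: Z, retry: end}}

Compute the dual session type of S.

?Str → !Str
  μZ → μZ  (binder kept)
    ?Int → !Int
      ⊕{stop,more,retry} → &{stop,more,retry}  (select→offer)
        [stop]
          !Bool → ?Bool
            Z ↦ Z
        [more]
          &{more,stop} → ⊕{more,stop}  (external→internal)
            [more]
              Z ↦ Z
            [stop]
              end ↦ end
        [retry]
          ⊕{more,ack,retry} → &{more,ack,retry}  (select→offer)
            [more]
              Z ↦ Z
            [ack]
              Z ↦ Z
            [retry]
              end ↦ end

!Str.μZ.!Int.&{stop: ?Bool.Z, more: ⊕{more: Z, stop: end}, retry: &{more: Z, ack: Z, retry: end}}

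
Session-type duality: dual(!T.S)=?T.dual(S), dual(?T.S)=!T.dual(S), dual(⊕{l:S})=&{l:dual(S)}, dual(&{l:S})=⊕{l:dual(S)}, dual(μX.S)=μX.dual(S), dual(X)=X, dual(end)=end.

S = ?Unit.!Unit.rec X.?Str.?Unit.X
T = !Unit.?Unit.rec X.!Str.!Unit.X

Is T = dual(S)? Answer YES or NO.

?Unit vs !Unit  match
  !Unit vs ?Unit  match
    rec X vs rec X  match (μ self-dual)
      ?Str vs !Str  match
        ?Unit vs !Unit  match
          X vs X  match

YES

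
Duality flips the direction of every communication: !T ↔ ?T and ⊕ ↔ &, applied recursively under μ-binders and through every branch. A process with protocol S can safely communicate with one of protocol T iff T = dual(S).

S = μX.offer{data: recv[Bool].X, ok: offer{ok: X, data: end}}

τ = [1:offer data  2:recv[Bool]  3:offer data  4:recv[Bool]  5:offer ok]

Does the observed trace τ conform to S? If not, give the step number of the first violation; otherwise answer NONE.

[1] offer data  ok  now at recv[Bool].μX.…
[2] recv[Bool]  ok  now at μX.…
[3] offer data  ok  now at recv[Bool].μX.…
[4] recv[Bool]  ok  now at μX.…
[5] offer ok  ok  now at offer{ok: μX.…, data: end}
τ conforms to S (length 5)

NONE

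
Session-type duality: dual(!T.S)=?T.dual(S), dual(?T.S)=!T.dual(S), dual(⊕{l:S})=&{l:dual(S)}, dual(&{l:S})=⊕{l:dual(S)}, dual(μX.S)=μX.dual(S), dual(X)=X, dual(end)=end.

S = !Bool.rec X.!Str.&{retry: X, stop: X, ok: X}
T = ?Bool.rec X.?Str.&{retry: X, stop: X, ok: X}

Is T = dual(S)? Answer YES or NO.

!Bool ‖ ?Bool  ✓
  rec X ‖ rec X  ✓ (rec unchanged)
    !Str ‖ ?Str  ✓
      &{retry,stop,ok} ‖ &{retry,stop,ok}  ✗ choice polarity not flipped — not dual

NO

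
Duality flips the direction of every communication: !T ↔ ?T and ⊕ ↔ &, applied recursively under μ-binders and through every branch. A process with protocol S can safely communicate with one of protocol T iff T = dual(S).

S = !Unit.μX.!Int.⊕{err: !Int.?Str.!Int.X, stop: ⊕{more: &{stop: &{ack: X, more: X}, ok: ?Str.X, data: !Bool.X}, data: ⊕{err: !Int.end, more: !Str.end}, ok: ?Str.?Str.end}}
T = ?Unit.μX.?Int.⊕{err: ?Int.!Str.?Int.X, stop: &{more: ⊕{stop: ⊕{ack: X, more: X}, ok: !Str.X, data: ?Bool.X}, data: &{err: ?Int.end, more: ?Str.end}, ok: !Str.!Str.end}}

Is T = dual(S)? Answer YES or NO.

NO

!Unit | ?Unit  ✓
  μX | μX  ✓ (rec unchanged)
    !Int | ?Int  ✓
      ⊕{err,stop} | ⊕{err,stop}  ✗ choice polarity not flipped — not dual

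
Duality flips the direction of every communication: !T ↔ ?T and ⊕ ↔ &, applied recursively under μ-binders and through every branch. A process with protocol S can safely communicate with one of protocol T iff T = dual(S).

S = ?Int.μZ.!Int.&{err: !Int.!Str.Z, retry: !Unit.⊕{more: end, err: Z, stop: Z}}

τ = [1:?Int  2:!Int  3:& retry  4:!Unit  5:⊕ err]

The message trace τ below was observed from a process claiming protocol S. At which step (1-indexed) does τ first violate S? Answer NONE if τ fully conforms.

NONE

[1] ?Int  ok  residual = μZ.…
[2] !Int  ok  residual = &{err: !Int.!Str.μZ.…, retry: !Unit.⊕{more: end, err: μZ.…, stop: μZ.…}}
[3] & retry  ok  residual = !Unit.⊕{more: end, err: μZ.…, stop: μZ.…}
[4] !Unit  ok  residual = ⊕{more: end, err: μZ.…, stop: μZ.…}
[5] ⊕ err  ok  residual = μZ.…
all 5 steps conform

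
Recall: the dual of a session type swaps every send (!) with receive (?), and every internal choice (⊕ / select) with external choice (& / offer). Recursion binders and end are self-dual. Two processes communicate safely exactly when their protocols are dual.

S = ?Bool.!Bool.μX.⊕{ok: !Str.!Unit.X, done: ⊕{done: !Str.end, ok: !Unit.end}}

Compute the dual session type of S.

?Bool → !Bool
  !Bool → ?Bool
    μX → μX  (binder kept)
      ⊕{ok,done} → &{ok,done}  (select→offer)
        [ok]
          !Str → ?Str
            !Unit → ?Unit
              X ↦ X
        [done]
          ⊕{done,ok} → &{done,ok}  (select→offer)
            [done]
              !Str → ?Str
                end ↦ end
            [ok]
              !Unit → ?Unit
                end ↦ end

!Bool.?Bool.μX.&{ok: ?Str.?Unit.X, done: &{done: ?Str.end, ok: ?Unit.end}}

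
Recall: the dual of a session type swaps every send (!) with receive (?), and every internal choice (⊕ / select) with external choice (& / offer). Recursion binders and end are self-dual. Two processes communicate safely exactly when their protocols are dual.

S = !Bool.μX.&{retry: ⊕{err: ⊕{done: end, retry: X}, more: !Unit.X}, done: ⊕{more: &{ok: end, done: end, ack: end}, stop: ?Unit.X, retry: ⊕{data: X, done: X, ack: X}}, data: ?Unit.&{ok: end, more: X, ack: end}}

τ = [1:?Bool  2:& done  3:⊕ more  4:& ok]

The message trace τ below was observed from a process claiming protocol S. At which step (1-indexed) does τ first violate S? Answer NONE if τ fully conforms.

1

step 1: got ?Bool, protocol expects !Bool  ✗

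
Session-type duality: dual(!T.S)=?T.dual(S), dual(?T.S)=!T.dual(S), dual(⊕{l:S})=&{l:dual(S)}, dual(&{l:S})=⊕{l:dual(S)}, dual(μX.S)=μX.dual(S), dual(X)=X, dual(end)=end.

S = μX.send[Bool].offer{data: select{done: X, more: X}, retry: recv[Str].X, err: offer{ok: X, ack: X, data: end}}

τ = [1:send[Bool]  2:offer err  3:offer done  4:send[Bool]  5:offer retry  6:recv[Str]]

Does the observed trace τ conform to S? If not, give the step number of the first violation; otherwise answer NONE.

3

@1 send[Bool]  ok  residual = offer{data: select{done: μX.…, more: μX.…}, retry: recv[Str].μX.…, err: offer{ok: μX.…, ack: μX.…, data: end}}
@2 offer err  ok  residual = offer{ok: μX.…, ack: μX.…, data: end}
@3 got offer done, protocol expects offer ok or offer ack or offer data  ✗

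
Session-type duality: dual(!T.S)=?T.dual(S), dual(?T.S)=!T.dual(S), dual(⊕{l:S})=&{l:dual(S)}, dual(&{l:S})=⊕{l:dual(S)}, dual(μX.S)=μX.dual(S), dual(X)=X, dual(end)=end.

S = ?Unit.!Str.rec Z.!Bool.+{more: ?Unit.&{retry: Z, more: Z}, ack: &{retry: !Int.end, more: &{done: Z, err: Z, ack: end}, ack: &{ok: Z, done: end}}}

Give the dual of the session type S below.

!Unit.?Str.rec Z.?Bool.&{more: !Unit.+{retry: Z, more: Z}, ack: +{retry: ?Int.end, more: +{done: Z, err: Z, ack: end}, ack: +{ok: Z, done: end}}}

?Unit → !Unit
  !Str → ?Str
    rec Z → rec Z  (rec unchanged)
      !Bool → ?Bool
        +{more,ack} → &{more,ack}  (⊕→&)
          [more]
            ?Unit → !Unit
              &{retry,more} → +{retry,more}  (&→⊕)
                [retry]
                  dual(Z) = Z
                [more]
                  dual(Z) = Z
          [ack]
            &{retry,more,ack} → +{retry,more,ack}  (&→⊕)
              [retry]
                !Int → ?Int
                  dual(end) = end
              [more]
                &{done,err,ack} → +{done,err,ack}  (&→⊕)
                  [done]
                    dual(Z) = Z
                  [err]
                    dual(Z) = Z
                  [ack]
                    dual(end) = end
              [ack]
                &{ok,done} → +{ok,done}  (&→⊕)
                  [ok]
                    dual(Z) = Z
                  [done]
                    dual(end) = end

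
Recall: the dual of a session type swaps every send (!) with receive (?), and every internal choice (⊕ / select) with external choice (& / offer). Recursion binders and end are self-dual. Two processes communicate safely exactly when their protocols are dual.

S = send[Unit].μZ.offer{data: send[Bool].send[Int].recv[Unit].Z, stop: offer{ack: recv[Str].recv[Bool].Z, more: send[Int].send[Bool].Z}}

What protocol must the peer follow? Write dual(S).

recv[Unit].μZ.select{data: recv[Bool].recv[Int].send[Unit].Z, stop: select{ack: send[Str].send[Bool].Z, more: recv[Int].recv[Bool].Z}}

send[Unit] → recv[Unit]
  μZ → μZ  (μ self-dual)
    offer{data,stop} → select{data,stop}  (external→internal)
      [data]
        send[Bool] → recv[Bool]
          send[Int] → recv[Int]
            recv[Unit] → send[Unit]
              Z ↦ Z
      [stop]
        offer{ack,more} → select{ack,more}  (external→internal)
          [ack]
            recv[Str] → send[Str]
              recv[Bool] → send[Bool]
                Z ↦ Z
          [more]
            send[Int] → recv[Int]
              send[Bool] → recv[Bool]
                Z ↦ Z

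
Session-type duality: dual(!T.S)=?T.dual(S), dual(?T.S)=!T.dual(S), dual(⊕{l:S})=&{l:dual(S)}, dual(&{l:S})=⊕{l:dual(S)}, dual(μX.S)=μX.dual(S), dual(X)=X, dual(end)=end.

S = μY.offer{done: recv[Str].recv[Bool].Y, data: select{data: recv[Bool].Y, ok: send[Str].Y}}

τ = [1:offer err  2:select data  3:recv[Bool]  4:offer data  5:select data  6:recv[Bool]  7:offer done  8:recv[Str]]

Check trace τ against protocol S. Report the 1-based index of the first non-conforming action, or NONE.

[1] got offer err, protocol expects offer done or offer data  ✗

1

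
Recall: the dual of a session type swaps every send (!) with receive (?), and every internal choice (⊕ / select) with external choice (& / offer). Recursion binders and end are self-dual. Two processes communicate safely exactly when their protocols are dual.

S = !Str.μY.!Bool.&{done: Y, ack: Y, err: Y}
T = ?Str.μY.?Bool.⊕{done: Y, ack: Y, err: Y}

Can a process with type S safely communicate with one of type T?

YES

!Str | ?Str  match
  μY | μY  match (μ self-dual)
    !Bool | ?Bool  match
      &{done,ack,err} | ⊕{done,ack,err}  match label sets agree
        • done:
          Y | Y  match
        • ack:
          Y | Y  match
        • err:
          Y | Y  match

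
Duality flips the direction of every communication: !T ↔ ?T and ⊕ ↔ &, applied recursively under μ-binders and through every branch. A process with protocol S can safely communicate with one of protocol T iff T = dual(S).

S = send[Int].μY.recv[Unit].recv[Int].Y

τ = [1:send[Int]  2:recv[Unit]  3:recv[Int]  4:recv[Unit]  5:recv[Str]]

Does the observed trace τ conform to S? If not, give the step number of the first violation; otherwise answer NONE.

[1] send[Int]  ok  cont: μY.…
[2] recv[Unit]  ok  cont: recv[Int].μY.…
[3] recv[Int]  ok  cont: μY.…
[4] recv[Unit]  ok  cont: recv[Int].μY.…
[5] got recv[Str], protocol expects recv[Int]  ✗

5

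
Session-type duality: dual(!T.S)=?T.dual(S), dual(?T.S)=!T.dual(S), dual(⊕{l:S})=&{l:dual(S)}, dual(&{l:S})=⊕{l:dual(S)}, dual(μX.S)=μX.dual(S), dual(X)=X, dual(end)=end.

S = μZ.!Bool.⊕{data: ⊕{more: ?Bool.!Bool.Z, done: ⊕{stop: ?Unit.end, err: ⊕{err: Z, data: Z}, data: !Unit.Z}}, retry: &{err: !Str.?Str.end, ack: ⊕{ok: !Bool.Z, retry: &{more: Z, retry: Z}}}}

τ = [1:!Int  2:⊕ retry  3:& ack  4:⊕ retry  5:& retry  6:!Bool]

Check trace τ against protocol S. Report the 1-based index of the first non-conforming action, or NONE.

@1 got !Int, protocol expects !Bool  ✗

1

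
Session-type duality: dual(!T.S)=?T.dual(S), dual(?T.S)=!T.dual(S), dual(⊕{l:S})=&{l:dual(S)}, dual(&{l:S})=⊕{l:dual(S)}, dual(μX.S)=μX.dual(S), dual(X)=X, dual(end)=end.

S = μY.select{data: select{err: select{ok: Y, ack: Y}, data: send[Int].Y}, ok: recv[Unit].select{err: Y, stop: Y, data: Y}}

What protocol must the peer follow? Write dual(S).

μY ↦ μY  (μ self-dual)
  select{data,ok} ↦ offer{data,ok}  (⊕→&)
    [data]
      select{err,data} ↦ offer{err,data}  (⊕→&)
        [err]
          select{ok,ack} ↦ offer{ok,ack}  (⊕→&)
            [ok]
              dual(Y) = Y
            [ack]
              dual(Y) = Y
        [data]
          send[Int] ↦ recv[Int]
            dual(Y) = Y
    [ok]
      recv[Unit] ↦ send[Unit]
        select{err,stop,data} ↦ offer{err,stop,data}  (⊕→&)
          [err]
            dual(Y) = Y
          [stop]
            dual(Y) = Y
          [data]
            dual(Y) = Y

μY.offer{data: offer{err: offer{ok: Y, ack: Y}, data: recv[Int].Y}, ok: send[Unit].offer{err: Y, stop: Y, data: Y}}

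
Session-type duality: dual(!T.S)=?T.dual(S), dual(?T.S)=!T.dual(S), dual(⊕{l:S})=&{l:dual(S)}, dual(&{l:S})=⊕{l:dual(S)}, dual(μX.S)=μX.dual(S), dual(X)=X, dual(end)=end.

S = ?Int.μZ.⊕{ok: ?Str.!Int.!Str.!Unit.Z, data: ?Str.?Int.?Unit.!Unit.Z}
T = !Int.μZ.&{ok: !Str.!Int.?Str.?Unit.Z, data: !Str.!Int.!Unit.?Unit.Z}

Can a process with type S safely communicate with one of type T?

?Int vs !Int  match
  μZ vs μZ  match (rec unchanged)
    ⊕{ok,data} vs &{ok,data}  match labels match
      [ok]
        ?Str vs !Str  match
          !Int vs !Int  ✗ same direction on both sides — not dual

NO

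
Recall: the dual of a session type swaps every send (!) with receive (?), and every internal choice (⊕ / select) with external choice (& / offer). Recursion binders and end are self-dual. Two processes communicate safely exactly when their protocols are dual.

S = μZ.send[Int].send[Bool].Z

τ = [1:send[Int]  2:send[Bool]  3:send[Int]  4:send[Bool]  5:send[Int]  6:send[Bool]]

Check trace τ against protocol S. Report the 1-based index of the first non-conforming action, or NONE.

[1] send[Int]  ✓  cont: send[Bool].μZ.…
[2] send[Bool]  ✓  cont: μZ.…
[3] send[Int]  ✓  cont: send[Bool].μZ.…
[4] send[Bool]  ✓  cont: μZ.…
[5] send[Int]  ✓  cont: send[Bool].μZ.…
[6] send[Bool]  ✓  cont: μZ.…
all 6 steps conform

NONE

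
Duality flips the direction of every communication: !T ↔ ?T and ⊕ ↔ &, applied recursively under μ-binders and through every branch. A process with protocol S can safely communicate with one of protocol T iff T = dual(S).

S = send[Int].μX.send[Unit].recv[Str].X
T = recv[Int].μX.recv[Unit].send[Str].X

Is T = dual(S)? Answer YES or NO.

YES

send[Int] vs recv[Int]  ok
  μX vs μX  ok (binder kept)
    send[Unit] vs recv[Unit]  ok
      recv[Str] vs send[Str]  ok
        X vs X  ok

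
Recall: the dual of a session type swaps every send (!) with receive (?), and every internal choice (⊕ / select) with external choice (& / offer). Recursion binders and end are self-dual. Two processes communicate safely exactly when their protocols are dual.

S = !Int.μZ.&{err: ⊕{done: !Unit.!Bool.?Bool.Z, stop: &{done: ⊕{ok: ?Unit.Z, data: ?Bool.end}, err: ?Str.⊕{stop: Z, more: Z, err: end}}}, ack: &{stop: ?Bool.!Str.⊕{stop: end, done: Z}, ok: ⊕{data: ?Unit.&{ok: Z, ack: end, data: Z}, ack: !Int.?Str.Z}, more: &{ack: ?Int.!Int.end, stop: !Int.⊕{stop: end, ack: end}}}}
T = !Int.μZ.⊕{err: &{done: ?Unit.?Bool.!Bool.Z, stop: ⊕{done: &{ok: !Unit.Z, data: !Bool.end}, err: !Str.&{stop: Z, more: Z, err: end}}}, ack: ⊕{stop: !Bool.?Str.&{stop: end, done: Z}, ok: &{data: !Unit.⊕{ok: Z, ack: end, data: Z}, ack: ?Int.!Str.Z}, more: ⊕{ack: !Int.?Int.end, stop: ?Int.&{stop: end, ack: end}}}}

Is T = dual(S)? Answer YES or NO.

NO

!Int vs !Int  ✗ same direction on both sides — not dual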